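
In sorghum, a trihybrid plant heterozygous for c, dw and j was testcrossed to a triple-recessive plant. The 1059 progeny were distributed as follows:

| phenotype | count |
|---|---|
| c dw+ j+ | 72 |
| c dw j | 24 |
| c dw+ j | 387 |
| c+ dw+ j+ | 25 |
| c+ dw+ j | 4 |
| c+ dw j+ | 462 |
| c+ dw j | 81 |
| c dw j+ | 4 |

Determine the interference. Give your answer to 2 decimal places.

0.08

The two most frequent reciprocal classes, c+ dw j+ and c dw+ j, are the parental types, so the F1 was c+ dw j+ / c dw+ j.
The two rarest classes, c dw j+ and c+ dw+ j, are the double crossovers. Comparing them with the parentals, only the c allele has switched, so c is the middle locus and the order is j – c – dw.
j–c: (153 + 8)/1059 = 0.1520; c–dw: (49 + 8)/1059 = 0.0538.
Expected DCO frequency = 0.1520 × 0.0538 ≈ 0.00818; observed = 8/1059 ≈ 0.00755.
Coefficient of coincidence = 0.00755/0.00818 ≈ 0.92; interference = 1 − 0.92 = 0.08.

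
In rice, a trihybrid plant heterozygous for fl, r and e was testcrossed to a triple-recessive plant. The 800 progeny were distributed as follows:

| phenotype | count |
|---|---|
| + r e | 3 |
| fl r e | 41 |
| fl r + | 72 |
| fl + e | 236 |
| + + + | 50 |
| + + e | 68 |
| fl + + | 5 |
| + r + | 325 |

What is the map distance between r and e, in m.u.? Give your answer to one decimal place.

12.4 m.u.

The two most frequent reciprocal classes, fl + e and + r +, are the parental types, so the F1 was fl + e / + r +.
The two rarest classes, fl + + and + r e, are the double crossovers. Comparing them with the parentals, only the e allele has switched, so e is the middle locus and the order is fl – e – r.
Crossovers in the e–r interval produce the single-crossover classes fl r e and + + + (41 + 50 = 91) plus the double crossovers (8).
RF(e–r) = (91 + 8) / 800 = 99/800 = 0.1237 → 12.4 m.u.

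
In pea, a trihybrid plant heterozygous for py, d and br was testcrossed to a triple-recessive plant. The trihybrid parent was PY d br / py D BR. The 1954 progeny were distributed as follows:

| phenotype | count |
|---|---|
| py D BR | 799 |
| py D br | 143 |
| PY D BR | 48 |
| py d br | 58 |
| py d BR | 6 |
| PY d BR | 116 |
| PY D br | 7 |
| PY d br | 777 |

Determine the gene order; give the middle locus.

The two rarest classes, PY D br and py d BR, are the double crossovers. Comparing them with the parentals, only the d allele has switched, so d is the middle locus and the order is py – d – br.

d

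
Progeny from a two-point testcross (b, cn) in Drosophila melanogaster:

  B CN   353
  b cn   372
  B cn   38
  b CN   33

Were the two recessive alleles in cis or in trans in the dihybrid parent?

The two most frequent classes are B CN (353) and b cn (372); these are the parental (non-recombinant) types.
So the F1 carried B CN on one chromosome and b cn on the other — the recessive alleles are on the same chromosome (cis / coupling).

cis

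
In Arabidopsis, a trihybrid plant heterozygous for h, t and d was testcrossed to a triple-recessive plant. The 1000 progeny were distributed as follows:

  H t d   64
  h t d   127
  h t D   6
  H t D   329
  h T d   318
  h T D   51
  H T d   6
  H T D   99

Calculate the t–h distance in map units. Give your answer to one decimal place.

23.8 map units

The two most frequent reciprocal classes, h T d and H t D, are the parental types, so the F1 was h T d / H t D.
The two rarest classes, H T d and h t D, are the double crossovers. Comparing them with the parentals, only the h allele has switched, so h is the middle locus and the order is t – h – d.
Crossovers in the t–h interval produce the single-crossover classes h t d and H T D (127 + 99 = 226) plus the double crossovers (12).
RF(t–h) = (226 + 12) / 1000 = 238/1000 = 0.2380 → 23.8 map units.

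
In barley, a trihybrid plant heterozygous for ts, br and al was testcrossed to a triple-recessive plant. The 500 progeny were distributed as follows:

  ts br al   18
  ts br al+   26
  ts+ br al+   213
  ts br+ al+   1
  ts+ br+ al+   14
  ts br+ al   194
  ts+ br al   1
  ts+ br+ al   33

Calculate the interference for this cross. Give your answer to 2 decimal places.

0.52

The two most frequent reciprocal classes, ts br+ al and ts+ br al+, are the parental types, so the F1 was ts br+ al / ts+ br al+.
The two rarest classes, ts br+ al+ and ts+ br al, are the double crossovers. Comparing them with the parentals, only the al allele has switched, so al is the middle locus and the order is ts – al – br.
ts–al: (59 + 2)/500 = 0.1220; al–br: (32 + 2)/500 = 0.0680.
Expected DCO frequency = 0.1220 × 0.0680 ≈ 0.00830; observed = 2/500 ≈ 0.00400.
Coefficient of coincidence = 0.00400/0.00830 ≈ 0.48; interference = 1 − 0.48 = 0.52.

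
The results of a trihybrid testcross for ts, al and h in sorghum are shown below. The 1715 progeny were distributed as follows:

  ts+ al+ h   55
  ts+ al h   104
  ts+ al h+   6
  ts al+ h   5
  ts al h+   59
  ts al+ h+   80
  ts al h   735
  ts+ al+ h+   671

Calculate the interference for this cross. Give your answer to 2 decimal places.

The two most frequent reciprocal classes, ts al h and ts+ al+ h+, are the parental types, so the F1 was ts al h / ts+ al+ h+.
The two rarest classes, ts al+ h and ts+ al h+, are the double crossovers. Comparing them with the parentals, only the al allele has switched, so al is the middle locus and the order is h – al – ts.
h–al: (114 + 11)/1715 = 0.0729; al–ts: (184 + 11)/1715 = 0.1137.
Expected DCO frequency = 0.0729 × 0.1137 ≈ 0.00829; observed = 11/1715 ≈ 0.00641.
Coefficient of coincidence = 0.00641/0.00829 ≈ 0.77; interference = 1 − 0.77 = 0.23.

0.23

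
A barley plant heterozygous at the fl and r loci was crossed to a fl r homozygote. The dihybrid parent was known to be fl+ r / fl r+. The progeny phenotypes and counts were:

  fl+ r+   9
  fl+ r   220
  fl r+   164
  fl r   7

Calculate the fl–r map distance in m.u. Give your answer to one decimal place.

4.0 m.u.

The recombinant classes are fl+ r+ and fl r: 9 + 7 = 16.
Recombination frequency = 16/400 = 0.0400 ≈ 4.0%, i.e. 4.0 m.u.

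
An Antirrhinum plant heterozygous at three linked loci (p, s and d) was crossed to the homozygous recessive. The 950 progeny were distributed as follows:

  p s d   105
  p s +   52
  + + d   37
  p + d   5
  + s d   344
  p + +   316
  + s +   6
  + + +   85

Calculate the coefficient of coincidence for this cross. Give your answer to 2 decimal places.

0.52

The two most frequent reciprocal classes, p + + and + s d, are the parental types, so the F1 was p + + / + s d.
The two rarest classes, p + d and + s +, are the double crossovers. Comparing them with the parentals, only the d allele has switched, so d is the middle locus and the order is p – d – s.
p–d: (190 + 11)/950 = 0.2116; d–s: (89 + 11)/950 = 0.1053.
Expected DCO frequency = 0.2116 × 0.1053 ≈ 0.02228; observed = 11/950 ≈ 0.01158.
Coefficient of coincidence = 0.01158/0.02228 ≈ 0.52.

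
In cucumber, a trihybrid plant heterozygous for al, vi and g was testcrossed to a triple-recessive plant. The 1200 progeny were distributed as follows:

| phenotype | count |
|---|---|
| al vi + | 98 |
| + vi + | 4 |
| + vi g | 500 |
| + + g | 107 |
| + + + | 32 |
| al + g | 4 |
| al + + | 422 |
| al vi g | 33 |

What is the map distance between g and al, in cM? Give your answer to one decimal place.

6.1 cM

The two most frequent reciprocal classes, + vi g and al + +, are the parental types, so the F1 was + vi g / al + +.
The two rarest classes, + vi + and al + g, are the double crossovers. Comparing them with the parentals, only the g allele has switched, so g is the middle locus and the order is vi – g – al.
Crossovers in the g–al interval produce the single-crossover classes al vi g and + + + (33 + 32 = 65) plus the double crossovers (8).
RF(g–al) = (65 + 8) / 1200 = 73/1200 = 0.0608 → 6.1 cM.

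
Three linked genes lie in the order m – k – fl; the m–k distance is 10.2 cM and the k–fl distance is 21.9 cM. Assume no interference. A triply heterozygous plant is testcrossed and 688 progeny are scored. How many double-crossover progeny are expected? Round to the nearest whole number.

Map distances give recombination frequencies of 0.102 and 0.219 for the two intervals.
With no interference, expected double-crossover frequency = 0.102 × 0.219 = 0.02234.
Expected number = 0.02234 × 688 = 15.37 ≈ 15.

15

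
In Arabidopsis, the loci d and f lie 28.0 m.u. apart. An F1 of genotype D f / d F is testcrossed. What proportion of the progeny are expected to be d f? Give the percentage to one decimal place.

A map distance of 28.0 m.u. corresponds to a recombination frequency of 0.280.
The F1 is D f / d F, so d f is a recombinant gamete class with expected frequency r/2 = 0.280/2 = 0.1400.
That is 0.1400 = 14.0% of the progeny.

14.0%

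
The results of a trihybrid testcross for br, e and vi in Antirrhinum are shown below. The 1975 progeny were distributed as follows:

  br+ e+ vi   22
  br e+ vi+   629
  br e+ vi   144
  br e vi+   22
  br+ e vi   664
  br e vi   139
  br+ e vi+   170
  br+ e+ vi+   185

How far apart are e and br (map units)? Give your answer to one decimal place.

18.6 map units

The two most frequent reciprocal classes, br e+ vi+ and br+ e vi, are the parental types, so the F1 was br e+ vi+ / br+ e vi.
The two rarest classes, br e vi+ and br+ e+ vi, are the double crossovers. Comparing them with the parentals, only the e allele has switched, so e is the middle locus and the order is vi – e – br.
Crossovers in the e–br interval produce the single-crossover classes br+ e+ vi+ and br e vi (185 + 139 = 324) plus the double crossovers (44).
RF(e–br) = (324 + 44) / 1975 = 368/1975 = 0.1863 → 18.6 map units.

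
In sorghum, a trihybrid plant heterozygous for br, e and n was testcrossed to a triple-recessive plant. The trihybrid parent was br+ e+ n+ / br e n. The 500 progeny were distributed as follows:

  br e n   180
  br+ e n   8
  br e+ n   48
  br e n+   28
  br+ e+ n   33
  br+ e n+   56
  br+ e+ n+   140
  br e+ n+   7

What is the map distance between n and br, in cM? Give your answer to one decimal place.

The two rarest classes, br e+ n+ and br+ e n, are the double crossovers. Comparing them with the parentals, only the br allele has switched, so br is the middle locus and the order is n – br – e.
Crossovers in the n–br interval produce the single-crossover classes br+ e+ n and br e n+ (33 + 28 = 61) plus the double crossovers (15).
RF(n–br) = (61 + 15) / 500 = 76/500 = 0.1520 → 15.2 cM.

15.2 cM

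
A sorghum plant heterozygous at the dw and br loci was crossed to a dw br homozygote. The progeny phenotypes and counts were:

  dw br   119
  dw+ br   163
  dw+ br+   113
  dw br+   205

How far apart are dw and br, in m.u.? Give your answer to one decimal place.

The two most frequent classes, dw+ br (163) and dw br+ (205), are the parental types, so the F1 was dw+ br / dw br+.
The recombinant classes are dw+ br+ and dw br: 113 + 119 = 232.
Recombination frequency = 232/600 = 0.3867 ≈ 38.7%, i.e. 38.7 m.u.

38.7 m.u.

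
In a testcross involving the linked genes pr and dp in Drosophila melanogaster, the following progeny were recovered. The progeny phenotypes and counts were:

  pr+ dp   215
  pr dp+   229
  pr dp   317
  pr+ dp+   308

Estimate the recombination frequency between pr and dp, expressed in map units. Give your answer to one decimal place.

The two most frequent classes, pr+ dp+ (308) and pr dp (317), are the parental types, so the F1 was pr+ dp+ / pr dp.
The recombinant classes are pr+ dp and pr dp+: 215 + 229 = 444.
Recombination frequency = 444/1069 = 0.4153 ≈ 41.5%, i.e. 41.5 map units.

41.5 map units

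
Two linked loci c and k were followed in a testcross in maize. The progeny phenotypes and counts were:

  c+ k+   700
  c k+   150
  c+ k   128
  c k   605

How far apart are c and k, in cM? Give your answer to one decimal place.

17.6 cM

The two most frequent classes, c+ k+ (700) and c k (605), are the parental types, so the F1 was c+ k+ / c k.
The recombinant classes are c+ k and c k+: 128 + 150 = 278.
Recombination frequency = 278/1583 = 0.1756 ≈ 17.6%, i.e. 17.6 cM.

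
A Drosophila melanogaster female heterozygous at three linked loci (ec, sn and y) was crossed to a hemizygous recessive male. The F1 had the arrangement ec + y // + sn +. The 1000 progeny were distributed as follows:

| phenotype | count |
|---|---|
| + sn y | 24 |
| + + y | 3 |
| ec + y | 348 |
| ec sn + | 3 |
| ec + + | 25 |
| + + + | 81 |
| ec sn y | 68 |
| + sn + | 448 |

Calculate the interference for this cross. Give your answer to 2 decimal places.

0.30

The two rarest classes, + + y and ec sn +, are the double crossovers. Comparing them with the parentals, only the ec allele has switched, so ec is the middle locus and the order is sn – ec – y.
sn–ec: (149 + 6)/1000 = 0.1550; ec–y: (49 + 6)/1000 = 0.0550.
Expected DCO frequency = 0.1550 × 0.0550 ≈ 0.00852; observed = 6/1000 ≈ 0.00600.
Coefficient of coincidence = 0.00600/0.00852 ≈ 0.70; interference = 1 − 0.70 = 0.30.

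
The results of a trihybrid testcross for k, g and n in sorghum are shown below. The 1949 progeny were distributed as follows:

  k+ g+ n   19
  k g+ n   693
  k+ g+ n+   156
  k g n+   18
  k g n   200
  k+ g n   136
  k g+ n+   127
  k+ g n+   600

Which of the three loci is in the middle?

The two most frequent reciprocal classes, k g+ n and k+ g n+, are the parental types, so the F1 was k g+ n / k+ g n+.
The two rarest classes, k+ g+ n and k g n+, are the double crossovers. Comparing them with the parentals, only the k allele has switched, so k is the middle locus and the order is n – k – g.

k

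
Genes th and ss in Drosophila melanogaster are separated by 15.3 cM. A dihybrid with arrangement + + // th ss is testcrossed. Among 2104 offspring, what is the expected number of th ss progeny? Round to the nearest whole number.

891

A map distance of 15.3 cM corresponds to a recombination frequency of 0.153.
The F1 is + + / th ss, so th ss is a parental gamete class with expected frequency (1 − r)/2 = 0.847/2 = 0.4235.
Expected number = 0.4235 × 2104 = 891.04 ≈ 891.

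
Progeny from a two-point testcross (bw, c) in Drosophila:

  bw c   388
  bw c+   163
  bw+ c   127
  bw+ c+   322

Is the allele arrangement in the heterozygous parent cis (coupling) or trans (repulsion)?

cis

The two most frequent classes are bw+ c+ (322) and bw c (388); these are the parental (non-recombinant) types.
So the F1 carried bw+ c+ on one chromosome and bw c on the other — the recessive alleles are on the same chromosome (cis / coupling).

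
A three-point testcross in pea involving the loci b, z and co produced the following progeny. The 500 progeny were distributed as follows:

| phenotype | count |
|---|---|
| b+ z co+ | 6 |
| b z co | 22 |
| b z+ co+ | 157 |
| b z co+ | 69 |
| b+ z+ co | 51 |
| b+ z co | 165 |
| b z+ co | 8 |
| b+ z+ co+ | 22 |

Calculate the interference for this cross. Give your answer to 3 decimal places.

0.099

The two most frequent reciprocal classes, b+ z co and b z+ co+, are the parental types, so the F1 was b+ z co / b z+ co+.
The two rarest classes, b+ z co+ and b z+ co, are the double crossovers. Comparing them with the parentals, only the co allele has switched, so co is the middle locus and the order is b – co – z.
b–co: (44 + 14)/500 = 0.1160; co–z: (120 + 14)/500 = 0.2680.
Expected DCO frequency = 0.1160 × 0.2680 ≈ 0.03109; observed = 14/500 ≈ 0.02800.
Coefficient of coincidence = 0.02800/0.03109 ≈ 0.901; interference = 1 − 0.901 = 0.099.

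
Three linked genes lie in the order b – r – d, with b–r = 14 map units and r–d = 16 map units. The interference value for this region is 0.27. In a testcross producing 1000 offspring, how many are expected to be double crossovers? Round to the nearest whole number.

Map distances give recombination frequencies of 0.140 and 0.160 for the two intervals.
With interference 0.27 (so coincidence = 0.73), expected double-crossover frequency = 0.140 × 0.160 × 0.73 = 0.01635.
Expected number = 0.01635 × 1000 = 16.35 ≈ 16.

16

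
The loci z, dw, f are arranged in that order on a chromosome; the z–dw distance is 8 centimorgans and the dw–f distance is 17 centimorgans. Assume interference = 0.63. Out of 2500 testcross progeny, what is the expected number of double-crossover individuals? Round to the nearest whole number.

Map distances give recombination frequencies of 0.080 and 0.170 for the two intervals.
With interference 0.63 (so coincidence = 0.37), expected double-crossover frequency = 0.080 × 0.170 × 0.37 = 0.00503.
Expected number = 0.00503 × 2500 = 12.58 ≈ 13.

13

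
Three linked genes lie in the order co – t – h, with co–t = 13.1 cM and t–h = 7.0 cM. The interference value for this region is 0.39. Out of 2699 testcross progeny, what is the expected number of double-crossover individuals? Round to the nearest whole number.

Map distances give recombination frequencies of 0.131 and 0.070 for the two intervals.
With interference 0.39 (so coincidence = 0.61), expected double-crossover frequency = 0.131 × 0.070 × 0.61 = 0.00559.
Expected number = 0.00559 × 2699 = 15.10 ≈ 15.

15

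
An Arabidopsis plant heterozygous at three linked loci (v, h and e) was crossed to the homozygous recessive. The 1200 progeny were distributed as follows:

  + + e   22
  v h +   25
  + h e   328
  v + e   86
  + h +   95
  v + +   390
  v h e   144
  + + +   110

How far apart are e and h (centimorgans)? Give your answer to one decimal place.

19.0 centimorgans

The two most frequent reciprocal classes, + h e and v + +, are the parental types, so the F1 was + h e / v + +.
The two rarest classes, + + e and v h +, are the double crossovers. Comparing them with the parentals, only the h allele has switched, so h is the middle locus and the order is v – h – e.
Crossovers in the h–e interval produce the single-crossover classes + h + and v + e (95 + 86 = 181) plus the double crossovers (47).
RF(h–e) = (181 + 47) / 1200 = 228/1200 = 0.1900 → 19.0 centimorgans.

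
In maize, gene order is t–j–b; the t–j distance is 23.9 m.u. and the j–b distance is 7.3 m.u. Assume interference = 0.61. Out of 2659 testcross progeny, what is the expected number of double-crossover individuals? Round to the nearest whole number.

Map distances give recombination frequencies of 0.239 and 0.073 for the two intervals.
With interference 0.61 (so coincidence = 0.39), expected double-crossover frequency = 0.239 × 0.073 × 0.39 = 0.00680.
Expected number = 0.00680 × 2659 = 18.09 ≈ 18.

18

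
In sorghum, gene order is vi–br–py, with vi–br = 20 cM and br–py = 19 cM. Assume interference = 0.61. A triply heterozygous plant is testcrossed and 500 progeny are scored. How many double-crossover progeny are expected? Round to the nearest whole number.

Map distances give recombination frequencies of 0.200 and 0.190 for the two intervals.
With interference 0.61 (so coincidence = 0.39), expected double-crossover frequency = 0.200 × 0.190 × 0.39 = 0.01482.
Expected number = 0.01482 × 500 = 7.41 ≈ 7.

7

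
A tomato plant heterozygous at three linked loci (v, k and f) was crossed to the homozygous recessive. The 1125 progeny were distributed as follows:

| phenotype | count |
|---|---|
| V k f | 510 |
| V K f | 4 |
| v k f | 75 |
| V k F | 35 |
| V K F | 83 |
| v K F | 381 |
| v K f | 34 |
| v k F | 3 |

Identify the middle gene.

k

The two most frequent reciprocal classes, V k f and v K F, are the parental types, so the F1 was V k f / v K F.
The two rarest classes, V K f and v k F, are the double crossovers. Comparing them with the parentals, only the k allele has switched, so k is the middle locus and the order is v – k – f.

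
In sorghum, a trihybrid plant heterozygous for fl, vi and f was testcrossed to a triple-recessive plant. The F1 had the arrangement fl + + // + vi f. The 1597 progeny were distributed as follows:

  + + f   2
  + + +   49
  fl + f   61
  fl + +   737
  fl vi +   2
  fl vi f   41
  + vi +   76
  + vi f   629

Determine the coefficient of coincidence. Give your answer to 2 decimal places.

The two rarest classes, fl vi + and + + f, are the double crossovers. Comparing them with the parentals, only the vi allele has switched, so vi is the middle locus and the order is fl – vi – f.
fl–vi: (90 + 4)/1597 = 0.0589; vi–f: (137 + 4)/1597 = 0.0883.
Expected DCO frequency = 0.0589 × 0.0883 ≈ 0.00520; observed = 4/1597 ≈ 0.00250.
Coefficient of coincidence = 0.00250/0.00520 ≈ 0.48.

0.48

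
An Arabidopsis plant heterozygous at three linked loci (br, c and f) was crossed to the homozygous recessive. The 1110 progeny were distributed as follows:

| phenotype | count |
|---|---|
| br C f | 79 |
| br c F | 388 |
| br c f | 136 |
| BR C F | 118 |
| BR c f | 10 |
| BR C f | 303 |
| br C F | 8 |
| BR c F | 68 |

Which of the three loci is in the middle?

The two most frequent reciprocal classes, br c F and BR C f, are the parental types, so the F1 was br c F / BR C f.
The two rarest classes, br C F and BR c f, are the double crossovers. Comparing them with the parentals, only the c allele has switched, so c is the middle locus and the order is f – c – br.

c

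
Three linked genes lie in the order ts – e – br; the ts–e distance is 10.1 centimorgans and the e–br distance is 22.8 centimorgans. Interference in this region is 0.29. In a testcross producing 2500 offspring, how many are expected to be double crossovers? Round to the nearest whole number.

Map distances give recombination frequencies of 0.101 and 0.228 for the two intervals.
With interference 0.29 (so coincidence = 0.71), expected double-crossover frequency = 0.101 × 0.228 × 0.71 = 0.01635.
Expected number = 0.01635 × 2500 = 40.87 ≈ 41.

41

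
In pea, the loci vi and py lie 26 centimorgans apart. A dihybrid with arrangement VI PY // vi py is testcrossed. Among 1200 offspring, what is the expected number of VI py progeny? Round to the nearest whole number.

156

A map distance of 26 centimorgans corresponds to a recombination frequency of 0.260.
The F1 is VI PY / vi py, so VI py is a recombinant gamete class with expected frequency r/2 = 0.260/2 = 0.1300.
Expected number = 0.1300 × 1200 = 156.00 ≈ 156.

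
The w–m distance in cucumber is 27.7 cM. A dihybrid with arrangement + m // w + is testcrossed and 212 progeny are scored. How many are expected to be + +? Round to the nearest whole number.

A map distance of 27.7 cM corresponds to a recombination frequency of 0.277.
The F1 is + m / w +, so + + is a recombinant gamete class with expected frequency r/2 = 0.277/2 = 0.1385.
Expected number = 0.1385 × 212 = 29.36 ≈ 29.

29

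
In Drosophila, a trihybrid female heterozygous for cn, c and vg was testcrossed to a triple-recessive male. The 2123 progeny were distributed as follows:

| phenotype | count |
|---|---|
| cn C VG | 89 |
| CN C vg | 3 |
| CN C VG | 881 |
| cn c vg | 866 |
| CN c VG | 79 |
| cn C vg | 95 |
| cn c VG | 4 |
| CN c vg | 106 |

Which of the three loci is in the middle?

vg

The two most frequent reciprocal classes, CN C VG and cn c vg, are the parental types, so the F1 was CN C VG / cn c vg.
The two rarest classes, CN C vg and cn c VG, are the double crossovers. Comparing them with the parentals, only the vg allele has switched, so vg is the middle locus and the order is c – vg – cn.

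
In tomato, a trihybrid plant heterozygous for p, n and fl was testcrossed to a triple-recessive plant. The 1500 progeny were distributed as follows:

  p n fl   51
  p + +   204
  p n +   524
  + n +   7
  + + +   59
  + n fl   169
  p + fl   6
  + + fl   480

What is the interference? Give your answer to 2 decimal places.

The two most frequent reciprocal classes, p n + and + + fl, are the parental types, so the F1 was p n + / + + fl.
The two rarest classes, + n + and p + fl, are the double crossovers. Comparing them with the parentals, only the p allele has switched, so p is the middle locus and the order is fl – p – n.
fl–p: (110 + 13)/1500 = 0.0820; p–n: (373 + 13)/1500 = 0.2573.
Expected DCO frequency = 0.0820 × 0.2573 ≈ 0.02110; observed = 13/1500 ≈ 0.00867.
Coefficient of coincidence = 0.00867/0.02110 ≈ 0.41; interference = 1 − 0.41 = 0.59.

0.59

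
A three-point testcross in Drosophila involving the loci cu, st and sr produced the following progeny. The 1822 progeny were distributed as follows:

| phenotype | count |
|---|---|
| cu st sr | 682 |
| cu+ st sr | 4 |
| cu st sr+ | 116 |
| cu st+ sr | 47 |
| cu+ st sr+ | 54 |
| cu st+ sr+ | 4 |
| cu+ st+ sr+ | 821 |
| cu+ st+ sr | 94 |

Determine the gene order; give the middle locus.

The two most frequent reciprocal classes, cu st sr and cu+ st+ sr+, are the parental types, so the F1 was cu st sr / cu+ st+ sr+.
The two rarest classes, cu+ st sr and cu st+ sr+, are the double crossovers. Comparing them with the parentals, only the cu allele has switched, so cu is the middle locus and the order is sr – cu – st.

cu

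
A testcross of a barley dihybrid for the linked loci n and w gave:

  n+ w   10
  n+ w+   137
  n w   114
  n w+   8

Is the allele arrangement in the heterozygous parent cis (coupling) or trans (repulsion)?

cis

The two most frequent classes are n+ w+ (137) and n w (114); these are the parental (non-recombinant) types.
So the F1 carried n+ w+ on one chromosome and n w on the other — the recessive alleles are on the same chromosome (cis / coupling).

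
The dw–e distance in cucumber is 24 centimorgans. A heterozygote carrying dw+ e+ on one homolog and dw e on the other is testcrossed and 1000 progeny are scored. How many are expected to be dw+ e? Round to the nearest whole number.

A map distance of 24 centimorgans corresponds to a recombination frequency of 0.240.
The F1 is dw+ e+ / dw e, so dw+ e is a recombinant gamete class with expected frequency r/2 = 0.240/2 = 0.1200.
Expected number = 0.1200 × 1000 = 120.00 ≈ 120.

120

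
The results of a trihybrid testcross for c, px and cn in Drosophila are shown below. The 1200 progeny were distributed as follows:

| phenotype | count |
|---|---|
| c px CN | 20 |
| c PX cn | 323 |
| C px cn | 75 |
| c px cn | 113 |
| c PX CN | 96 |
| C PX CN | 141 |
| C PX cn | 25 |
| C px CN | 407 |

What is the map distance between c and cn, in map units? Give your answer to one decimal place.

18.0 map units

The two most frequent reciprocal classes, c PX cn and C px CN, are the parental types, so the F1 was c PX cn / C px CN.
The two rarest classes, C PX cn and c px CN, are the double crossovers. Comparing them with the parentals, only the c allele has switched, so c is the middle locus and the order is cn – c – px.
Crossovers in the cn–c interval produce the single-crossover classes c PX CN and C px cn (96 + 75 = 171) plus the double crossovers (45).
RF(cn–c) = (171 + 45) / 1200 = 216/1200 = 0.1800 → 18.0 map units.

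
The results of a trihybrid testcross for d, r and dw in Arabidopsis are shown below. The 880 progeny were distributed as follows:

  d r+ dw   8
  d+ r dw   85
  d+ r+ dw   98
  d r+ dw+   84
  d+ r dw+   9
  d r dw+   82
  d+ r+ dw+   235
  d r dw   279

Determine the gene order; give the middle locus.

The two most frequent reciprocal classes, d r dw and d+ r+ dw+, are the parental types, so the F1 was d r dw / d+ r+ dw+.
The two rarest classes, d r+ dw and d+ r dw+, are the double crossovers. Comparing them with the parentals, only the r allele has switched, so r is the middle locus and the order is d – r – dw.

r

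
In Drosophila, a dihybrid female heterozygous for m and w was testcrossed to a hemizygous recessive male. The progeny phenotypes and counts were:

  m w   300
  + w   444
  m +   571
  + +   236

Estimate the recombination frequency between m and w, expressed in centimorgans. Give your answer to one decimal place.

The two most frequent classes, + w (444) and m + (571), are the parental types, so the F1 was + w / m +.
The recombinant classes are + + and m w: 236 + 300 = 536.
Recombination frequency = 536/1551 = 0.3456 ≈ 34.6%, i.e. 34.6 centimorgans.

34.6 centimorgans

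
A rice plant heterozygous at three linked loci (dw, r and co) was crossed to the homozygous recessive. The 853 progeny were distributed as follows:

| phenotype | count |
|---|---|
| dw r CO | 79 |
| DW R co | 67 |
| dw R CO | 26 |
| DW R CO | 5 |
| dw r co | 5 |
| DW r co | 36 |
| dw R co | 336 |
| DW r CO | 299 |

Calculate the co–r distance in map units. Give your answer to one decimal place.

8.4 map units

The two most frequent reciprocal classes, DW r CO and dw R co, are the parental types, so the F1 was DW r CO / dw R co.
The two rarest classes, DW R CO and dw r co, are the double crossovers. Comparing them with the parentals, only the r allele has switched, so r is the middle locus and the order is dw – r – co.
Crossovers in the r–co interval produce the single-crossover classes DW r co and dw R CO (36 + 26 = 62) plus the double crossovers (10).
RF(r–co) = (62 + 10) / 853 = 72/853 = 0.0844 → 8.4 map units.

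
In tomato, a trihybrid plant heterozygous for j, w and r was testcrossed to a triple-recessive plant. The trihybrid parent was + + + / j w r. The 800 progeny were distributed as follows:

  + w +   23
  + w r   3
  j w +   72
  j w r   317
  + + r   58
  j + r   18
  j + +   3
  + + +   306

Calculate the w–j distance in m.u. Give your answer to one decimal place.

5.9 m.u.

The two rarest classes, j + + and + w r, are the double crossovers. Comparing them with the parentals, only the j allele has switched, so j is the middle locus and the order is r – j – w.
Crossovers in the j–w interval produce the single-crossover classes + w + and j + r (23 + 18 = 41) plus the double crossovers (6).
RF(j–w) = (41 + 6) / 800 = 47/800 = 0.0587 → 5.9 m.u.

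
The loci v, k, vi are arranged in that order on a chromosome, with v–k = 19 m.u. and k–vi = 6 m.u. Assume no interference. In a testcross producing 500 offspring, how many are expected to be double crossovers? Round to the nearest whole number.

6

Map distances give recombination frequencies of 0.190 and 0.060 for the two intervals.
With no interference, expected double-crossover frequency = 0.190 × 0.060 = 0.01140.
Expected number = 0.01140 × 500 = 5.70 ≈ 6.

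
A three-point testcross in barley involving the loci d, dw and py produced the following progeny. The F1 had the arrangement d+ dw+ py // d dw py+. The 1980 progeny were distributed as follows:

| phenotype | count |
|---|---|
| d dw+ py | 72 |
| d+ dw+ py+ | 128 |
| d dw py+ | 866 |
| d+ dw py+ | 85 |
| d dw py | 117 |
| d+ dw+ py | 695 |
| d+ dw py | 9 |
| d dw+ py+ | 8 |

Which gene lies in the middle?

The two rarest classes, d+ dw py and d dw+ py+, are the double crossovers. Comparing them with the parentals, only the dw allele has switched, so dw is the middle locus and the order is py – dw – d.

dw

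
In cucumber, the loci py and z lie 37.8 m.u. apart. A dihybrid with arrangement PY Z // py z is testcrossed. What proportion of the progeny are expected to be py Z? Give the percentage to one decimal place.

A map distance of 37.8 m.u. corresponds to a recombination frequency of 0.378.
The F1 is PY Z / py z, so py Z is a recombinant gamete class with expected frequency r/2 = 0.378/2 = 0.1890.
That is 0.1890 = 18.9% of the progeny.

18.9%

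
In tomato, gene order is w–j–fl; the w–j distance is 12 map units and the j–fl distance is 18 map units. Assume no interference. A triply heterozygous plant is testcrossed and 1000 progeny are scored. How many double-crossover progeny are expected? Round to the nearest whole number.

Map distances give recombination frequencies of 0.120 and 0.180 for the two intervals.
With no interference, expected double-crossover frequency = 0.120 × 0.180 = 0.02160.
Expected number = 0.02160 × 1000 = 21.60 ≈ 22.

22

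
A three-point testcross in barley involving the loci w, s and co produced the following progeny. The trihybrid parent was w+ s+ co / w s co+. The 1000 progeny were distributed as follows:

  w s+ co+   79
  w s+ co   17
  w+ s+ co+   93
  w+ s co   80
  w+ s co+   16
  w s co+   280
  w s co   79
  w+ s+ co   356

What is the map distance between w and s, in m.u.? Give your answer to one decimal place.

The two rarest classes, w s+ co and w+ s co+, are the double crossovers. Comparing them with the parentals, only the w allele has switched, so w is the middle locus and the order is co – w – s.
Crossovers in the w–s interval produce the single-crossover classes w+ s co and w s+ co+ (80 + 79 = 159) plus the double crossovers (33).
RF(w–s) = (159 + 33) / 1000 = 192/1000 = 0.1920 → 19.2 m.u.

19.2 m.u.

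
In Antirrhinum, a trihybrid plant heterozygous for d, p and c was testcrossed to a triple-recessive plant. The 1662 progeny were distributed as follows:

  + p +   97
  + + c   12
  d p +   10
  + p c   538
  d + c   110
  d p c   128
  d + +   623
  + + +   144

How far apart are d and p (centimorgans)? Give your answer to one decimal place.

17.7 centimorgans

The two most frequent reciprocal classes, + p c and d + +, are the parental types, so the F1 was + p c / d + +.
The two rarest classes, + + c and d p +, are the double crossovers. Comparing them with the parentals, only the p allele has switched, so p is the middle locus and the order is d – p – c.
Crossovers in the d–p interval produce the single-crossover classes d p c and + + + (128 + 144 = 272) plus the double crossovers (22).
RF(d–p) = (272 + 22) / 1662 = 294/1662 = 0.1769 → 17.7 centimorgans.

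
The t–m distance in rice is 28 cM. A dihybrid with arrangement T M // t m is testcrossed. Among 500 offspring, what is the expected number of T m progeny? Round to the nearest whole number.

A map distance of 28 cM corresponds to a recombination frequency of 0.280.
The F1 is T M / t m, so T m is a recombinant gamete class with expected frequency r/2 = 0.280/2 = 0.1400.
Expected number = 0.1400 × 500 = 70.00 ≈ 70.

70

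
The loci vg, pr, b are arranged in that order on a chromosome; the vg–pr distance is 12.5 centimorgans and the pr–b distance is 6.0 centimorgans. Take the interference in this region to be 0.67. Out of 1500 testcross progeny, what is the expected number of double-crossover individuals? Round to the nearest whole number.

Map distances give recombination frequencies of 0.125 and 0.060 for the two intervals.
With interference 0.67 (so coincidence = 0.33), expected double-crossover frequency = 0.125 × 0.060 × 0.33 = 0.00247.
Expected number = 0.00247 × 1500 = 3.71 ≈ 4.

4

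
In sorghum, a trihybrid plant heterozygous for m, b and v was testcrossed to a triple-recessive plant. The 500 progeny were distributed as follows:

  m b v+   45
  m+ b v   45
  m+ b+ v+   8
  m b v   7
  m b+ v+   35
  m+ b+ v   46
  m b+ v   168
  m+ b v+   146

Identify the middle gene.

The two most frequent reciprocal classes, m b+ v and m+ b v+, are the parental types, so the F1 was m b+ v / m+ b v+.
The two rarest classes, m b v and m+ b+ v+, are the double crossovers. Comparing them with the parentals, only the b allele has switched, so b is the middle locus and the order is v – b – m.

b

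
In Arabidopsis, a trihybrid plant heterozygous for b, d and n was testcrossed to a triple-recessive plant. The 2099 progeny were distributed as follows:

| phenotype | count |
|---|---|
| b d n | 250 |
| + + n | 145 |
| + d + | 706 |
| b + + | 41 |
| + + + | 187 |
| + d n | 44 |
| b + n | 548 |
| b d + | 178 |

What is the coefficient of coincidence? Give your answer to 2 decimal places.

The two most frequent reciprocal classes, b + n and + d +, are the parental types, so the F1 was b + n / + d +.
The two rarest classes, b + + and + d n, are the double crossovers. Comparing them with the parentals, only the n allele has switched, so n is the middle locus and the order is b – n – d.
b–n: (323 + 85)/2099 = 0.1944; n–d: (437 + 85)/2099 = 0.2487.
Expected DCO frequency = 0.1944 × 0.2487 ≈ 0.04835; observed = 85/2099 ≈ 0.04050.
Coefficient of coincidence = 0.04050/0.04835 ≈ 0.84.

0.84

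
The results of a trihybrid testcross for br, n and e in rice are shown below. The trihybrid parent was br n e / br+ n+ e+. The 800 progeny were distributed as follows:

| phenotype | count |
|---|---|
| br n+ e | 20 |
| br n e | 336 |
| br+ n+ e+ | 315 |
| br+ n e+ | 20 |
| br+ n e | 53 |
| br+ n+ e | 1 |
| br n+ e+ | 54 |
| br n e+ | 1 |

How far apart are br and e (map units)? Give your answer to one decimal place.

The two rarest classes, br n e+ and br+ n+ e, are the double crossovers. Comparing them with the parentals, only the e allele has switched, so e is the middle locus and the order is br – e – n.
Crossovers in the br–e interval produce the single-crossover classes br+ n e and br n+ e+ (53 + 54 = 107) plus the double crossovers (2).
RF(br–e) = (107 + 2) / 800 = 109/800 = 0.1363 → 13.6 map units.

13.6 map units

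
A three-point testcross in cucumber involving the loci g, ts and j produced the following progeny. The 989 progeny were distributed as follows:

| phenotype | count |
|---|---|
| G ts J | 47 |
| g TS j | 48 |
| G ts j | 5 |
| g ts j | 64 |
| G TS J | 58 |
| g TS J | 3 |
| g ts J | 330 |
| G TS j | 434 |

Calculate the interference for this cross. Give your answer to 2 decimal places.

The two most frequent reciprocal classes, g ts J and G TS j, are the parental types, so the F1 was g ts J / G TS j.
The two rarest classes, g TS J and G ts j, are the double crossovers. Comparing them with the parentals, only the ts allele has switched, so ts is the middle locus and the order is g – ts – j.
g–ts: (95 + 8)/989 = 0.1041; ts–j: (122 + 8)/989 = 0.1314.
Expected DCO frequency = 0.1041 × 0.1314 ≈ 0.01368; observed = 8/989 ≈ 0.00809.
Coefficient of coincidence = 0.00809/0.01368 ≈ 0.59; interference = 1 − 0.59 = 0.41.

0.41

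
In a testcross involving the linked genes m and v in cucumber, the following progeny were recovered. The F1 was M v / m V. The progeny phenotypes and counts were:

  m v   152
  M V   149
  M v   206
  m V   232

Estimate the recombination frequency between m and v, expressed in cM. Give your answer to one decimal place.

40.7 cM

The recombinant classes are M V and m v: 149 + 152 = 301.
Recombination frequency = 301/739 = 0.4073 ≈ 40.7%, i.e. 40.7 cM.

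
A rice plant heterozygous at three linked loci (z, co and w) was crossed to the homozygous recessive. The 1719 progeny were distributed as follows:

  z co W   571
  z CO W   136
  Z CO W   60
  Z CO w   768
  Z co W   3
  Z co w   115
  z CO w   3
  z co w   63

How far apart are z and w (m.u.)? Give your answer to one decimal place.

The two most frequent reciprocal classes, Z CO w and z co W, are the parental types, so the F1 was Z CO w / z co W.
The two rarest classes, z CO w and Z co W, are the double crossovers. Comparing them with the parentals, only the z allele has switched, so z is the middle locus and the order is w – z – co.
Crossovers in the w–z interval produce the single-crossover classes Z CO W and z co w (60 + 63 = 123) plus the double crossovers (6).
RF(w–z) = (123 + 6) / 1719 = 129/1719 = 0.0750 → 7.5 m.u.

7.5 m.u.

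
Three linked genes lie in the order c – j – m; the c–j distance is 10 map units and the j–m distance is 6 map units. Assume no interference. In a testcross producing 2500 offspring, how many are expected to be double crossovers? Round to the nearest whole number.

Map distances give recombination frequencies of 0.100 and 0.060 for the two intervals.
With no interference, expected double-crossover frequency = 0.100 × 0.060 = 0.00600.
Expected number = 0.00600 × 2500 = 15.00 ≈ 15.

15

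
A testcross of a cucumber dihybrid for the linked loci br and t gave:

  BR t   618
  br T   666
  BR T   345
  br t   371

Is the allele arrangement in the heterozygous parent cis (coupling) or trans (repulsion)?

The two most frequent classes are BR t (618) and br T (666); these are the parental (non-recombinant) types.
So the F1 carried BR t on one chromosome and br T on the other — the recessive alleles are on opposite chromosomes (trans / repulsion).

trans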